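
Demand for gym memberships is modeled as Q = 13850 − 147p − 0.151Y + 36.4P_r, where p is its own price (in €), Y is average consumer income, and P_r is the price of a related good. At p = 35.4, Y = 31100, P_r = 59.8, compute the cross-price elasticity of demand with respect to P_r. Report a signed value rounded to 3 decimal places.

0.355

At the given values, Q = 13850 − 147(35.4) − 0.151(31100) + 36.4(59.8) = 6126.82.
∂Q/∂P_r = 36.4.
E = (36.4) × (59.8/6126.82) = 0.35527…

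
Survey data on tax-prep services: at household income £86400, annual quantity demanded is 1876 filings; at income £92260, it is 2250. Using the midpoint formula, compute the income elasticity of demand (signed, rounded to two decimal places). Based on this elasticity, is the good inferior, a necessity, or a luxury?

2.76; luxury

%ΔQ = (2250 − 1876)/[( 1876 + 2250)/2] = 374/2063 = 0.181289…
%ΔIncome = (92260 − 86400)/[( 86400 + 92260)/2] = 5860/89330 = 0.065599…
E_income = (374/2063) / (5860/89330) = 2.7635…
E_income > 1 ⇒ normal good, luxury.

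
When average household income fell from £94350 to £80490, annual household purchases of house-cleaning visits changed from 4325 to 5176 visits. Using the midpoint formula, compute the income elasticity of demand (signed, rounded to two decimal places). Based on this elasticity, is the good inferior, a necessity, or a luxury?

-1.13; inferior

%ΔQ = (5176 − 4325)/[( 4325 + 5176)/2] = 851/4750.5 = 0.179139…
%ΔIncome = (80490 − 94350)/[( 94350 + 80490)/2] = -13860/87420 = -0.158544…
E_income = (851/4750.5) / (-13860/87420) = -1.1298…
E_income < 0 ⇒ inferior good.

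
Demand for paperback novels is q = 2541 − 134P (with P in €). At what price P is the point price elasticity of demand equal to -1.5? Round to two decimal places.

Ed = −134P/(2541 − 134P). Set this equal to -1.5:
134P = 1.5·(2541 − 134P) ⇒ 134P(1 + 1.5) = 1.5·2541
P = 1.5·2541 / (134·2.5) = 11.3776…

11.38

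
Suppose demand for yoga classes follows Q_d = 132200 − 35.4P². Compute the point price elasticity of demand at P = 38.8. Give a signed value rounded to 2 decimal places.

-1.35

dQ_d/dP = −2·35.4·P = -2747.04. At P = 38.8, Q_d = 78907.424.
Ed = (dQ_d/dP)·(P/Q_d) = (-2747.04) × (38.8/78907.424) = -1.3507…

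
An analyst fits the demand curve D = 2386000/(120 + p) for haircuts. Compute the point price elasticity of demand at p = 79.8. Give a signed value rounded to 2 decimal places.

dD/dp = −2386000/(120 + p)² = -59.7695. At p = 79.8, D = 11941.9.
Ed = (dD/dp)·(p/D) = (-59.7695) × (79.8/11941.9) = -0.3993…

-0.40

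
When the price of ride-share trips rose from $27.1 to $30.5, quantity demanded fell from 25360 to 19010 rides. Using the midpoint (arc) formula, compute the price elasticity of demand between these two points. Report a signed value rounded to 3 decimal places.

%ΔQ = (19010 − 25360) / [(25360 + 19010)/2] = -6350/22185 = -0.286229…
%ΔP = (30.5 − 27.1) / [(27.1 + 30.5)/2] = 3.4/28.8 = 0.118055…
Arc Ed = %ΔQ / %ΔP = (-6350/22185) / (3.4/28.8) = -2.42453…

-2.425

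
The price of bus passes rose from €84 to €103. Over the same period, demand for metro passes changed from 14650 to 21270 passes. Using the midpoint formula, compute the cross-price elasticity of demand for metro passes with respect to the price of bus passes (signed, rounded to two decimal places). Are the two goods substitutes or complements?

%ΔQ_{metro passes} = (21270 − 14650)/avg = 6620/17960 = 0.368596…
%ΔP_{bus passes} = (103 − 84)/avg = 19/93.5 = 0.203208…
E_cross = (6620/17960) / (19/93.5) = 1.8138…
E_cross > 0 ⇒ the goods are substitutes.

1.81; substitutes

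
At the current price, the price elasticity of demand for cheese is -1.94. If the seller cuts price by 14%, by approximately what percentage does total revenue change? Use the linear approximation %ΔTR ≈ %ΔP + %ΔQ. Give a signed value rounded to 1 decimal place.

+13.2%

%ΔQ ≈ Ed × %ΔP = (-1.94) × (-14%) = +27.1600%
%ΔTR ≈ %ΔP + %ΔQ = (-14%) + (+27.1600%) = +13.1600%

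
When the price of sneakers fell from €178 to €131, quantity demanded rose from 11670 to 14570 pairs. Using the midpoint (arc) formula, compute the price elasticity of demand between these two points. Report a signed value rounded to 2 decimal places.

-0.73

%ΔQ = (14570 − 11670) / [(11670 + 14570)/2] = 2900/13120 = 0.221036…
%ΔP = (131 − 178) / [(178 + 131)/2] = -47/154.5 = -0.304207…
Arc Ed = %ΔQ / %ΔP = (2900/13120) / (-47/154.5) = -0.7265…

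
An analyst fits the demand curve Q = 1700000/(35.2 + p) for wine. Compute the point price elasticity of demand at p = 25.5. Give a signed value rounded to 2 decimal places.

dQ/dp = −1700000/(35.2 + p)² = -461.394. At p = 25.5, Q = 28006.6.
Ed = (dQ/dp)·(p/Q) = (-461.394) × (25.5/28006.6) = -0.4200…

-0.42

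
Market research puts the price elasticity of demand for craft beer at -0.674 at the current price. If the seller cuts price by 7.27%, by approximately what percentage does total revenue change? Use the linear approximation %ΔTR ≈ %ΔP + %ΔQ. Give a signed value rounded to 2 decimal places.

%ΔQ ≈ Ed × %ΔP = (-0.674) × (-7.27%) = +4.9000%
%ΔTR ≈ %ΔP + %ΔQ = (-7.27%) + (+4.9000%) = -2.3700%

-2.37%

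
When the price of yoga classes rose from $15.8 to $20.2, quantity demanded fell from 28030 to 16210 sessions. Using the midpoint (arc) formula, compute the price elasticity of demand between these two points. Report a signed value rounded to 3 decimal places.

%ΔQ = (16210 − 28030) / [(28030 + 16210)/2] = -11820/22120 = -0.534358…
%ΔP = (20.2 − 15.8) / [(15.8 + 20.2)/2] = 4.4/18 = 0.244444…
Arc Ed = %ΔQ / %ΔP = (-11820/22120) / (4.4/18) = -2.18601…

-2.186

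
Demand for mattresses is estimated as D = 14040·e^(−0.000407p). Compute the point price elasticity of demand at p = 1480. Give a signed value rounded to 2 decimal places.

dD/dp = −0.000407·D = -3.12867. At p = 1480, D = 7687.15.
Ed = (dD/dp)·(p/D) = (-3.12867) × (1480/7687.15) = -0.6023…

-0.60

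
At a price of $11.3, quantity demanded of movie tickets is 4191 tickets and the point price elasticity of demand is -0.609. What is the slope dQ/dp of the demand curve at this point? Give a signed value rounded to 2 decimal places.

Ed = (dQ/dp)·(p/Q) ⇒ dQ/dp = Ed·Q/p = (-0.609)·4191/11.3 = -225.8689…

-225.87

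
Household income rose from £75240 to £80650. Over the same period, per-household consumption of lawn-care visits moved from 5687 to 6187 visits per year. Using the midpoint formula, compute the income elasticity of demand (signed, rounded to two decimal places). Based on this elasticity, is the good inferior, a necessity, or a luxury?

1.21; luxury

%ΔQ = (6187 − 5687)/[( 5687 + 6187)/2] = 500/5937 = 0.084217…
%ΔIncome = (80650 − 75240)/[( 75240 + 80650)/2] = 5410/77945 = 0.069407…
E_income = (500/5937) / (5410/77945) = 1.2133…
E_income > 1 ⇒ normal good, luxury.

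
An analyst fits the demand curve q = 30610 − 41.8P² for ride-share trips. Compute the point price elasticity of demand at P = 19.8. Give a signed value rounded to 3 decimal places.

-2.304

dq/dP = −2·41.8·P = -1655.28. At P = 19.8, q = 14222.728.
Ed = (dq/dP)·(P/q) = (-1655.28) × (19.8/14222.728) = -2.30437…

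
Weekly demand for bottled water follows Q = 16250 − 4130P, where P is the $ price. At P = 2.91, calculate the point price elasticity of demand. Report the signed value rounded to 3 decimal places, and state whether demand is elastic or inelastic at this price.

-2.840; elastic

dQ/dP = −4130. At P = 2.91, Q = 16250 − 4130(2.91) = 4231.7.
Ed = (dQ/dP)·(P/Q) = −4130 × (2.91/4231.7) = -2.84006…
|Ed| = 2.840 > 1, so demand is elastic.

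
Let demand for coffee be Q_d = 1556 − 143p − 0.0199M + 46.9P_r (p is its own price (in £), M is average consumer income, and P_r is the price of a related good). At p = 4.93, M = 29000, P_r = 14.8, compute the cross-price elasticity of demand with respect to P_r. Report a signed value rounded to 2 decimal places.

0.72

At the given values, Q_d = 1556 − 143(4.93) − 0.0199(29000) + 46.9(14.8) = 968.03.
∂Q_d/∂P_r = 46.9.
E = (46.9) × (14.8/968.03) = 0.7170…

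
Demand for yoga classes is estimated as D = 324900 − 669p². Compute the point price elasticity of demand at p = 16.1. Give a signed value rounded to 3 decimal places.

dD/dp = −2·669·p = -21541.8. At p = 16.1, D = 151488.51.
Ed = (dD/dp)·(p/D) = (-21541.8) × (16.1/151488.51) = -2.28943…

-2.289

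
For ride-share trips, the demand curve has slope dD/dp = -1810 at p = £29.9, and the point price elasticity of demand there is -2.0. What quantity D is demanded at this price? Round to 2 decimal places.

Ed = (dD/dp)·(p/D) ⇒ D = (dD/dp)·p/Ed = (-1810)·29.9/(-2.0) = 27059.5

27059.50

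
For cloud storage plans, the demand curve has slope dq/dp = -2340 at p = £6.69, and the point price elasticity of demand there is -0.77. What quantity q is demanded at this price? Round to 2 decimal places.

20330.65

Ed = (dq/dp)·(p/q) ⇒ q = (dq/dp)·p/Ed = (-2340)·6.69/(-0.77) = 20330.6493…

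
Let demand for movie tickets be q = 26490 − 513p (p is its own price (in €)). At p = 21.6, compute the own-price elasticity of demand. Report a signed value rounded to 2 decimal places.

-0.72

At the given values, q = 26490 − 513(21.6) = 15409.2.
∂q/∂p = −513.
E = (-513) × (21.6/15409.2) = -0.7191…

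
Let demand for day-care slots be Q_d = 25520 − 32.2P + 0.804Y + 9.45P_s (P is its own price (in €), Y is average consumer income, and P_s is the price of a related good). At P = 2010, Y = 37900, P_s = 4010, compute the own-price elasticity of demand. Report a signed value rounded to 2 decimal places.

-2.22

At the given values, Q_d = 25520 − 32.2(2010) + 0.804(37900) + 9.45(4010) = 29164.1.
∂Q_d/∂P = −32.2.
E = (-32.2) × (2010/29164.1) = -2.2192…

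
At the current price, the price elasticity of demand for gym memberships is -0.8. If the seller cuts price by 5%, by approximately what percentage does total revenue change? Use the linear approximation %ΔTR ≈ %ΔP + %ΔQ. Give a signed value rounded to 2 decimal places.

%ΔQ ≈ Ed × %ΔP = (-0.8) × (-5%) = +4.0000%
%ΔTR ≈ %ΔP + %ΔQ = (-5%) + (+4.0000%) = -1.0000%

-1.00%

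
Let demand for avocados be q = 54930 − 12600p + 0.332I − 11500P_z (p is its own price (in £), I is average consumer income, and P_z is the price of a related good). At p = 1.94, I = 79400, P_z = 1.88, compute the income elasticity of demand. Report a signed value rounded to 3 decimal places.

At the given values, q = 54930 − 12600(1.94) + 0.332(79400) − 11500(1.88) = 35226.8.
∂q/∂I = 0.332.
E = (0.332) × (79400/35226.8) = 0.74831…

0.748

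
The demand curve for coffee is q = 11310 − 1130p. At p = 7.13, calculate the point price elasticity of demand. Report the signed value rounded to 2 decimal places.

dq/dp = −1130. At p = 7.13, q = 11310 − 1130(7.13) = 3253.1.
Ed = (dq/dp)·(p/q) = −1130 × (7.13/3253.1) = -2.4766…

-2.48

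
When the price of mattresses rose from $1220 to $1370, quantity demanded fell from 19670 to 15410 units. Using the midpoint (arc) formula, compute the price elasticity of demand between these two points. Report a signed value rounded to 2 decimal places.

-2.10

%ΔQ = (15410 − 19670) / [(19670 + 15410)/2] = -4260/17540 = -0.242873…
%ΔP = (1370 − 1220) / [(1220 + 1370)/2] = 150/1295 = 0.115830…
Arc Ed = %ΔQ / %ΔP = (-4260/17540) / (150/1295) = -2.0968…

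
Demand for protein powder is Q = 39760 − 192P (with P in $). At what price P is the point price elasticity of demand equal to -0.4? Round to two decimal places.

Ed = −192P/(39760 − 192P). Set this equal to -0.4:
192P = 0.4·(39760 − 192P) ⇒ 192P(1 + 0.4) = 0.4·39760
P = 0.4·39760 / (192·1.4) = 59.1666…

59.17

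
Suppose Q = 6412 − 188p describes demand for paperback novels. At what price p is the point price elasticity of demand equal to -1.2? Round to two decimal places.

18.60

Ed = −188p/(6412 − 188p). Set this equal to -1.2:
188p = 1.2·(6412 − 188p) ⇒ 188p(1 + 1.2) = 1.2·6412
p = 1.2·6412 / (188·2.2) = 18.6034…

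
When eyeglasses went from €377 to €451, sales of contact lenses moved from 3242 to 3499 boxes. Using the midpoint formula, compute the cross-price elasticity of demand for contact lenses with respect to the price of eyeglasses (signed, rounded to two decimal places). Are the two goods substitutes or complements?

0.43; substitutes

%ΔQ_{contact lenses} = (3499 − 3242)/avg = 257/3370.5 = 0.076249…
%ΔP_{eyeglasses} = (451 − 377)/avg = 74/414 = 0.178743…
E_cross = (257/3370.5) / (74/414) = 0.4265…
E_cross > 0 ⇒ the goods are substitutes.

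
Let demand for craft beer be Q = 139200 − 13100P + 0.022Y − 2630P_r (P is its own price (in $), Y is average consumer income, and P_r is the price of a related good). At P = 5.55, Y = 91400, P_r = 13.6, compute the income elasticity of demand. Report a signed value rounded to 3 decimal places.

At the given values, Q = 139200 − 13100(5.55) + 0.022(91400) − 2630(13.6) = 32737.8.
∂Q/∂Y = 0.022.
E = (0.022) × (91400/32737.8) = 0.06142…

0.061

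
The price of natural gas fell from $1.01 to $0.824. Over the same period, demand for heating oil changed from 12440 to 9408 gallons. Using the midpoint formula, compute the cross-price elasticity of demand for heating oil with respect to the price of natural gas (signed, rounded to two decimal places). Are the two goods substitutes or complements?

%ΔQ_{heating oil} = (9408 − 12440)/avg = -3032/10924 = -0.277554…
%ΔP_{natural gas} = (0.824 − 1.01)/avg = -0.186/0.917 = -0.202835…
E_cross = (-3032/10924) / (-0.186/0.917) = 1.3683…
E_cross > 0 ⇒ the goods are substitutes.

1.37; substitutes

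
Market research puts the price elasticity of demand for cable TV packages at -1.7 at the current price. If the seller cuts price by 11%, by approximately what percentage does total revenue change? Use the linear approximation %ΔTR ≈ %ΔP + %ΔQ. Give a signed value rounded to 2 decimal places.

%ΔQ ≈ Ed × %ΔP = (-1.7) × (-11%) = +18.7000%
%ΔTR ≈ %ΔP + %ΔQ = (-11%) + (+18.7000%) = +7.7000%

+7.70%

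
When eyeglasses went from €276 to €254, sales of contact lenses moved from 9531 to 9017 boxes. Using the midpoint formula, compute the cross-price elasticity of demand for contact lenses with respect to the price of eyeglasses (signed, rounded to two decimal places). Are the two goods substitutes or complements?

0.67; substitutes

%ΔQ_{contact lenses} = (9017 − 9531)/avg = -514/9274 = -0.055423…
%ΔP_{eyeglasses} = (254 − 276)/avg = -22/265 = -0.083018…
E_cross = (-514/9274) / (-22/265) = 0.6676…
E_cross > 0 ⇒ the goods are substitutes.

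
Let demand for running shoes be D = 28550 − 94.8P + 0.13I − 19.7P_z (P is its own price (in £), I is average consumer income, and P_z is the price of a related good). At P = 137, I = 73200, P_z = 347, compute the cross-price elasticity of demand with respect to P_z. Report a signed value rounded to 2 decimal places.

At the given values, D = 28550 − 94.8(137) + 0.13(73200) − 19.7(347) = 18242.5.
∂D/∂P_z = -19.7.
E = (-19.7) × (347/18242.5) = -0.3747…

-0.37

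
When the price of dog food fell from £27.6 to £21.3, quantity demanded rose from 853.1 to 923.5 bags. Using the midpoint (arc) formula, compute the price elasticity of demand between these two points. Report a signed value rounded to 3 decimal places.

-0.308

%ΔQ = (923.5 − 853.1) / [(853.1 + 923.5)/2] = 70.4/888.3 = 0.079252…
%ΔP = (21.3 − 27.6) / [(27.6 + 21.3)/2] = -6.3/24.45 = -0.257668…
Arc Ed = %ΔQ / %ΔP = (70.4/888.3) / (-6.3/24.45) = -0.30757…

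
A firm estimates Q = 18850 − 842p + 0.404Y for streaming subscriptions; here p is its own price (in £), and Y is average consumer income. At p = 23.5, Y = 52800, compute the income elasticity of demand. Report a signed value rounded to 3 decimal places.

At the given values, Q = 18850 − 842(23.5) + 0.404(52800) = 20394.2.
∂Q/∂Y = 0.404.
E = (0.404) × (52800/20394.2) = 1.04594…

1.046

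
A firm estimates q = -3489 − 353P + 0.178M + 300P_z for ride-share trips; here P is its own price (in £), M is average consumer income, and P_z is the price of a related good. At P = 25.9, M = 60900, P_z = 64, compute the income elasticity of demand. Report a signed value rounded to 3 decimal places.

At the given values, q = -3489 − 353(25.9) + 0.178(60900) + 300(64) = 17408.5.
∂q/∂M = 0.178.
E = (0.178) × (60900/17408.5) = 0.62269…

0.623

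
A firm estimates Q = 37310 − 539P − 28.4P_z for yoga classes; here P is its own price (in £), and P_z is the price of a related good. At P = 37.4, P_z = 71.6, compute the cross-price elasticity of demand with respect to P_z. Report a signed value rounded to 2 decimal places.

-0.13

At the given values, Q = 37310 − 539(37.4) − 28.4(71.6) = 15117.96.
∂Q/∂P_z = -28.4.
E = (-28.4) × (71.6/15117.96) = -0.1345…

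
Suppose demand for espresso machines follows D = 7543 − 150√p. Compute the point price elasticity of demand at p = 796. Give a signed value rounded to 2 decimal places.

-0.64

dD/dp = −150/(2√p) = -2.6583. At p = 796, D = 3310.98.
Ed = (dD/dp)·(p/D) = (-2.6583) × (796/3310.98) = -0.6390…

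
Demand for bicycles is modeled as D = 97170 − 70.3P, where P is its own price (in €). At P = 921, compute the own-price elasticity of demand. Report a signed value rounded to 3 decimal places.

-1.997

At the given values, D = 97170 − 70.3(921) = 32423.7.
∂D/∂P = −70.3.
E = (-70.3) × (921/32423.7) = -1.99688…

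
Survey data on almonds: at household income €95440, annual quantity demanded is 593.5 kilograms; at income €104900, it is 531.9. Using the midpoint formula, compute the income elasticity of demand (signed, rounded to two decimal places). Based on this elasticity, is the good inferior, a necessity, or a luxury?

%ΔQ = (531.9 − 593.5)/[( 593.5 + 531.9)/2] = -61.6/562.7 = -0.109472…
%ΔIncome = (104900 − 95440)/[( 95440 + 104900)/2] = 9460/100170 = 0.094439…
E_income = (-61.6/562.7) / (9460/100170) = -1.1591…
E_income < 0 ⇒ inferior good.

-1.16; inferior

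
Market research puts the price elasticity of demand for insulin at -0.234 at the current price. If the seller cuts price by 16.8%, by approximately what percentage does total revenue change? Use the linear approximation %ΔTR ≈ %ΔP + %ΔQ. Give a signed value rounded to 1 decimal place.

%ΔQ ≈ Ed × %ΔP = (-0.234) × (-16.8%) = +3.9312%
%ΔTR ≈ %ΔP + %ΔQ = (-16.8%) + (+3.9312%) = -12.8688%

-12.9%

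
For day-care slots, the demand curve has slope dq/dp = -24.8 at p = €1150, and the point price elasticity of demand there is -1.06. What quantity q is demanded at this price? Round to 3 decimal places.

Ed = (dq/dp)·(p/q) ⇒ q = (dq/dp)·p/Ed = (-24.8)·1150/(-1.06) = 26905.66037…

26905.660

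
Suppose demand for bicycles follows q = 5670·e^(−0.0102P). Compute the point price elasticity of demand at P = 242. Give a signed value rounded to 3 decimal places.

dq/dP = −0.0102·q = -4.89971. At P = 242, q = 480.364.
Ed = (dq/dP)·(P/q) = (-4.89971) × (242/480.364) = -2.4684

-2.468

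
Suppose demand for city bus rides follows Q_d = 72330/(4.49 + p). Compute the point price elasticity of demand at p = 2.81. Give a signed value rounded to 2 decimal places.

-0.38

dQ_d/dp = −72330/(4.49 + p)² = -1357.29. At p = 2.81, Q_d = 9908.22.
Ed = (dQ_d/dp)·(p/Q_d) = (-1357.29) × (2.81/9908.22) = -0.3849…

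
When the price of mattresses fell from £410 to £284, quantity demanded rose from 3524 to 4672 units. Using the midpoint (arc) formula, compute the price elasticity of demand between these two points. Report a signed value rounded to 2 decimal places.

%ΔQ = (4672 − 3524) / [(3524 + 4672)/2] = 1148/4098 = 0.280136…
%ΔP = (284 − 410) / [(410 + 284)/2] = -126/347 = -0.363112…
Arc Ed = %ΔQ / %ΔP = (1148/4098) / (-126/347) = -0.7714…

-0.77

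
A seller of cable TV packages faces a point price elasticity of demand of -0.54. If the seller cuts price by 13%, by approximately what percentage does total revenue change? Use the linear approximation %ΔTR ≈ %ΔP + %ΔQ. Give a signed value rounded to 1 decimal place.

%ΔQ ≈ Ed × %ΔP = (-0.54) × (-13%) = +7.0200%
%ΔTR ≈ %ΔP + %ΔQ = (-13%) + (+7.0200%) = -5.9800%

-6.0%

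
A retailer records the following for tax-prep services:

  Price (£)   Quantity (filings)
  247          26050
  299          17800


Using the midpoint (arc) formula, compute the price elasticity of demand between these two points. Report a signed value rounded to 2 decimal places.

%ΔQ = (17800 − 26050) / [(26050 + 17800)/2] = -8250/21925 = -0.376282…
%ΔP = (299 − 247) / [(247 + 299)/2] = 52/273 = 0.190476…
Arc Ed = %ΔQ / %ΔP = (-8250/21925) / (52/273) = -1.9754…

-1.98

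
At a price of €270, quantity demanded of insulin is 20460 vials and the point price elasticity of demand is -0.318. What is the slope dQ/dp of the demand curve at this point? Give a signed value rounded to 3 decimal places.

Ed = (dQ/dp)·(p/Q) ⇒ dQ/dp = Ed·Q/p = (-0.318)·20460/270 = -24.09733…

-24.097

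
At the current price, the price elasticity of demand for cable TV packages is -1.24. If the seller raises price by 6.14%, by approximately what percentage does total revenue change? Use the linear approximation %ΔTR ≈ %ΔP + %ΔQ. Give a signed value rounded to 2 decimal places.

%ΔQ ≈ Ed × %ΔP = (-1.24) × (+6.14%) = -7.6136%
%ΔTR ≈ %ΔP + %ΔQ = (+6.14%) + (-7.6136%) = -1.4736%

-1.47%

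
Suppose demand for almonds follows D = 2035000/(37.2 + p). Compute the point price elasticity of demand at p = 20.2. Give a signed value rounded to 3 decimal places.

-0.352

dD/dp = −2035000/(37.2 + p)² = -617.647. At p = 20.2, D = 35453.
Ed = (dD/dp)·(p/D) = (-617.647) × (20.2/35453) = -0.35191…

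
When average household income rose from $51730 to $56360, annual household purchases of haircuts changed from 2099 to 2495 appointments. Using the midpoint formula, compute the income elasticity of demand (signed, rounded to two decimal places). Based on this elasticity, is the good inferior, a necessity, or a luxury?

2.01; luxury

%ΔQ = (2495 − 2099)/[( 2099 + 2495)/2] = 396/2297 = 0.172398…
%ΔIncome = (56360 − 51730)/[( 51730 + 56360)/2] = 4630/54045 = 0.085669…
E_income = (396/2297) / (4630/54045) = 2.0123…
E_income > 1 ⇒ normal good, luxury.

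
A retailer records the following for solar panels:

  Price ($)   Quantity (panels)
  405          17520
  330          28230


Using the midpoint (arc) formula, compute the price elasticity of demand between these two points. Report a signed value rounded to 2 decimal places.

%ΔQ = (28230 − 17520) / [(17520 + 28230)/2] = 10710/22875 = 0.468196…
%ΔP = (330 − 405) / [(405 + 330)/2] = -75/367.5 = -0.204081…
Arc Ed = %ΔQ / %ΔP = (10710/22875) / (-75/367.5) = -2.2941…

-2.29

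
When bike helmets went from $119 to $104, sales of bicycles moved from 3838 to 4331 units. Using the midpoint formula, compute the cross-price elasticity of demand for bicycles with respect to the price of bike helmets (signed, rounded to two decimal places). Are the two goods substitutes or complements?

%ΔQ_{bicycles} = (4331 − 3838)/avg = 493/4084.5 = 0.120700…
%ΔP_{bike helmets} = (104 − 119)/avg = -15/111.5 = -0.134529…
E_cross = (493/4084.5) / (-15/111.5) = -0.8972…
E_cross < 0 ⇒ the goods are complements.

-0.90; complements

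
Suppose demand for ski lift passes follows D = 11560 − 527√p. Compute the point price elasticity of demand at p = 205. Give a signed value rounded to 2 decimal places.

dD/dp = −527/(2√p) = -18.4036. At p = 205, D = 4014.51.
Ed = (dD/dp)·(p/D) = (-18.4036) × (205/4014.51) = -0.9397…

-0.94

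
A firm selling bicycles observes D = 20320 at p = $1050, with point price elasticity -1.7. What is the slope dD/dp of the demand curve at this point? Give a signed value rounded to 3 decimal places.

-32.899

Ed = (dD/dp)·(p/D) ⇒ dD/dp = Ed·D/p = (-1.7)·20320/1050 = -32.89904…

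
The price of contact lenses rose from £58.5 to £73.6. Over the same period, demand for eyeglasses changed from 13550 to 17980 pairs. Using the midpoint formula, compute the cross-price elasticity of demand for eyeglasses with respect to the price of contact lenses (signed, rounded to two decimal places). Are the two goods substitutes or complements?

%ΔQ_{eyeglasses} = (17980 − 13550)/avg = 4430/15765 = 0.281002…
%ΔP_{contact lenses} = (73.6 − 58.5)/avg = 15.1/66.05 = 0.228614…
E_cross = (4430/15765) / (15.1/66.05) = 1.2291…
E_cross > 0 ⇒ the goods are substitutes.

1.23; substitutes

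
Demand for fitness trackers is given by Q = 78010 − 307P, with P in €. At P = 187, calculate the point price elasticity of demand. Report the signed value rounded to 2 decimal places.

dQ/dP = −307. At P = 187, Q = 78010 − 307(187) = 20601.
Ed = (dQ/dP)·(P/Q) = −307 × (187/20601) = -2.7867…

-2.79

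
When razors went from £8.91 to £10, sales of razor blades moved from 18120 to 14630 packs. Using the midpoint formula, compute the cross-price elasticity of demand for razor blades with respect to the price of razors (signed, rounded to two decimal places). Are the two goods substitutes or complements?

%ΔQ_{razor blades} = (14630 − 18120)/avg = -3490/16375 = -0.213129…
%ΔP_{razors} = (10 − 8.91)/avg = 1.09/9.455 = 0.115282…
E_cross = (-3490/16375) / (1.09/9.455) = -1.8487…
E_cross < 0 ⇒ the goods are complements.

-1.85; complements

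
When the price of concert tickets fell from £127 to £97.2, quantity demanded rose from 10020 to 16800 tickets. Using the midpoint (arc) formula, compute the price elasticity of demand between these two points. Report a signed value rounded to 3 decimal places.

-1.902

%ΔQ = (16800 − 10020) / [(10020 + 16800)/2] = 6780/13410 = 0.505592…
%ΔP = (97.2 − 127) / [(127 + 97.2)/2] = -29.8/112.1 = -0.265834…
Arc Ed = %ΔQ / %ΔP = (6780/13410) / (-29.8/112.1) = -1.90191…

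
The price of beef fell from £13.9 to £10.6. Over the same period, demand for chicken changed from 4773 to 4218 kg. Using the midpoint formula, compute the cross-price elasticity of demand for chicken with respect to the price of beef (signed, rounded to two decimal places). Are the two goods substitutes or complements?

0.46; substitutes

%ΔQ_{chicken} = (4218 − 4773)/avg = -555/4495.5 = -0.123456…
%ΔP_{beef} = (10.6 − 13.9)/avg = -3.3/12.25 = -0.269387…
E_cross = (-555/4495.5) / (-3.3/12.25) = 0.4582…
E_cross > 0 ⇒ the goods are substitutes.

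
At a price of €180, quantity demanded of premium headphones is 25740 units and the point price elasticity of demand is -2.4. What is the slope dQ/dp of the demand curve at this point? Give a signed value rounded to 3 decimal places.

-343.200

Ed = (dQ/dp)·(p/Q) ⇒ dQ/dp = Ed·Q/p = (-2.4)·25740/180 = -343.2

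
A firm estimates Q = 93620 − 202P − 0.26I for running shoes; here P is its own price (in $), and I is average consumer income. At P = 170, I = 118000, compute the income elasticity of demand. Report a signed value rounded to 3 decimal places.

At the given values, Q = 93620 − 202(170) − 0.26(118000) = 28600.
∂Q/∂I = -0.26.
E = (-0.26) × (118000/28600) = -1.07272…

-1.073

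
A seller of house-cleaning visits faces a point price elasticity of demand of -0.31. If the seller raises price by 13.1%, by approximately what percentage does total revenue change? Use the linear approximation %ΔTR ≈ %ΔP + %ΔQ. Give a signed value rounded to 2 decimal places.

%ΔQ ≈ Ed × %ΔP = (-0.31) × (+13.1%) = -4.0610%
%ΔTR ≈ %ΔP + %ΔQ = (+13.1%) + (-4.0610%) = +9.0390%

+9.04%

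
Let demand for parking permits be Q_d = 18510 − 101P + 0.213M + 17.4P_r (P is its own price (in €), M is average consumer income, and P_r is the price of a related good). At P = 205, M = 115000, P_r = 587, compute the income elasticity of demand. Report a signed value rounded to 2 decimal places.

0.75

At the given values, Q_d = 18510 − 101(205) + 0.213(115000) + 17.4(587) = 32513.8.
∂Q_d/∂M = 0.213.
E = (0.213) × (115000/32513.8) = 0.7533…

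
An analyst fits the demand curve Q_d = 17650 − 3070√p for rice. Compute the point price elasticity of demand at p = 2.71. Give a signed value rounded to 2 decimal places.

dQ_d/dp = −3070/(2√p) = -932.446. At p = 2.71, Q_d = 12596.1.
Ed = (dQ_d/dp)·(p/Q_d) = (-932.446) × (2.71/12596.1) = -0.2006…

-0.20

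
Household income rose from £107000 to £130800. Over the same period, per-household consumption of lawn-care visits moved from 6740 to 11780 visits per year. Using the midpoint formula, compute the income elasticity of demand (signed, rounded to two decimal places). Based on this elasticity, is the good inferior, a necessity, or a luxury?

2.72; luxury

%ΔQ = (11780 − 6740)/[( 6740 + 11780)/2] = 5040/9260 = 0.544276…
%ΔIncome = (130800 − 107000)/[( 107000 + 130800)/2] = 23800/118900 = 0.200168…
E_income = (5040/9260) / (23800/118900) = 2.7190…
E_income > 1 ⇒ normal good, luxury.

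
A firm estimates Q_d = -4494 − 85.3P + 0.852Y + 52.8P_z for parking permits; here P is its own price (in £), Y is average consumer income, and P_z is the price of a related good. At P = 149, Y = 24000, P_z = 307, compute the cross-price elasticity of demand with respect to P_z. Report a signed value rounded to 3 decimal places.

0.833

At the given values, Q_d = -4494 − 85.3(149) + 0.852(24000) + 52.8(307) = 19453.9.
∂Q_d/∂P_z = 52.8.
E = (52.8) × (307/19453.9) = 0.83323…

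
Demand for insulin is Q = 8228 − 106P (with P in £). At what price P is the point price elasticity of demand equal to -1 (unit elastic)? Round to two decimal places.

Ed = −106P/(8228 − 106P). Set this equal to -1:
106P = 1·(8228 − 106P) ⇒ 106P(1 + 1) = 1·8228
P = 1·8228 / (106·2) = 38.8113…

38.81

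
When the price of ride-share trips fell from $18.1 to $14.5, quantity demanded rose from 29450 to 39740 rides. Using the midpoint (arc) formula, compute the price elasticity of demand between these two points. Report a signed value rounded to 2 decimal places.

-1.35

%ΔQ = (39740 − 29450) / [(29450 + 39740)/2] = 10290/34595 = 0.297441…
%ΔP = (14.5 − 18.1) / [(18.1 + 14.5)/2] = -3.6/16.3 = -0.220858…
Arc Ed = %ΔQ / %ΔP = (10290/34595) / (-3.6/16.3) = -1.3467…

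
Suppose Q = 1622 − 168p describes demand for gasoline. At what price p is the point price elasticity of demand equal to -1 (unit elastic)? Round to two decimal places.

Ed = −168p/(1622 − 168p). Set this equal to -1:
168p = 1·(1622 − 168p) ⇒ 168p(1 + 1) = 1·1622
p = 1·1622 / (168·2) = 4.8273…

4.83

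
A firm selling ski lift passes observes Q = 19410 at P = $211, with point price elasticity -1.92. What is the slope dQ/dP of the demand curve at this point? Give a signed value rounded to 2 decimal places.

Ed = (dQ/dP)·(P/Q) ⇒ dQ/dP = Ed·Q/P = (-1.92)·19410/211 = -176.6218…

-176.62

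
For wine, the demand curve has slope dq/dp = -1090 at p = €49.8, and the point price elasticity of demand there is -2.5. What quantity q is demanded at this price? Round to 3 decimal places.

Ed = (dq/dp)·(p/q) ⇒ q = (dq/dp)·p/Ed = (-1090)·49.8/(-2.5) = 21712.8

21712.800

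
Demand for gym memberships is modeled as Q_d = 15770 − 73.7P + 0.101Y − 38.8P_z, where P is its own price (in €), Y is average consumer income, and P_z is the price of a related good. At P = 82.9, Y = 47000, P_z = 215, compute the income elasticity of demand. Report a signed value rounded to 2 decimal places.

0.78

At the given values, Q_d = 15770 − 73.7(82.9) + 0.101(47000) − 38.8(215) = 6065.27.
∂Q_d/∂Y = 0.101.
E = (0.101) × (47000/6065.27) = 0.7826…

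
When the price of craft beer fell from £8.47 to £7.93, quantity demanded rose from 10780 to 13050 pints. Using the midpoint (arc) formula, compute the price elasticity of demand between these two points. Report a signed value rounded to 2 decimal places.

-2.89

%ΔQ = (13050 − 10780) / [(10780 + 13050)/2] = 2270/11915 = 0.190516…
%ΔP = (7.93 − 8.47) / [(8.47 + 7.93)/2] = -0.54/8.2 = -0.065853…
Arc Ed = %ΔQ / %ΔP = (2270/11915) / (-0.54/8.2) = -2.8930…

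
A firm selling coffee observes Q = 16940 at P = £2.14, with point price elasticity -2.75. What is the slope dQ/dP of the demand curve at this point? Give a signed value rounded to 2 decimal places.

-21768.69

Ed = (dQ/dP)·(P/Q) ⇒ dQ/dP = Ed·Q/P = (-2.75)·16940/2.14 = -21768.6915…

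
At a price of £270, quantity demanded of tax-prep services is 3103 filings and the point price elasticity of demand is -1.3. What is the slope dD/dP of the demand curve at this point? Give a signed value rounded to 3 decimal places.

-14.940

Ed = (dD/dP)·(P/D) ⇒ dD/dP = Ed·D/P = (-1.3)·3103/270 = -14.94037…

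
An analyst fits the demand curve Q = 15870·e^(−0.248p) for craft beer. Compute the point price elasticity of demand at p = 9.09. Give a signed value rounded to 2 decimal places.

-2.25

dQ/dp = −0.248·Q = -413.038. At p = 9.09, Q = 1665.48.
Ed = (dQ/dp)·(p/Q) = (-413.038) × (9.09/1665.48) = -2.2543…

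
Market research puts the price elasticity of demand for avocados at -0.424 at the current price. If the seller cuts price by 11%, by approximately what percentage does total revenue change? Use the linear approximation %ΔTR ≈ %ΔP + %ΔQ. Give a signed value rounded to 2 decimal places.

%ΔQ ≈ Ed × %ΔP = (-0.424) × (-11%) = +4.6640%
%ΔTR ≈ %ΔP + %ΔQ = (-11%) + (+4.6640%) = -6.3360%

-6.34%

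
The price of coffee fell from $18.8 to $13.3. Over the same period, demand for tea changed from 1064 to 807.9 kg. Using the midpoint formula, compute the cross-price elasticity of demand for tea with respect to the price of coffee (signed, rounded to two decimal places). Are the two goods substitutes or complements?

0.80; substitutes

%ΔQ_{tea} = (807.9 − 1064)/avg = -256.1/935.95 = -0.273625…
%ΔP_{coffee} = (13.3 − 18.8)/avg = -5.5/16.05 = -0.342679…
E_cross = (-256.1/935.95) / (-5.5/16.05) = 0.7984…
E_cross > 0 ⇒ the goods are substitutes.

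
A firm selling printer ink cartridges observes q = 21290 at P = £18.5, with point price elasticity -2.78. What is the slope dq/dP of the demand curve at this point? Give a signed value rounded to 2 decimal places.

-3199.25

Ed = (dq/dP)·(P/q) ⇒ dq/dP = Ed·q/P = (-2.78)·21290/18.5 = -3199.2540…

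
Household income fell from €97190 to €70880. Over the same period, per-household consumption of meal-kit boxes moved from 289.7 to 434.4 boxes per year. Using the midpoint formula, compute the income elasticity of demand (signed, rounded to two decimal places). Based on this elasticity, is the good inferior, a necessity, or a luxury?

-1.28; inferior

%ΔQ = (434.4 − 289.7)/[( 289.7 + 434.4)/2] = 144.7/362.05 = 0.399668…
%ΔIncome = (70880 − 97190)/[( 97190 + 70880)/2] = -26310/84035 = -0.313083…
E_income = (144.7/362.05) / (-26310/84035) = -1.2765…
E_income < 0 ⇒ inferior good.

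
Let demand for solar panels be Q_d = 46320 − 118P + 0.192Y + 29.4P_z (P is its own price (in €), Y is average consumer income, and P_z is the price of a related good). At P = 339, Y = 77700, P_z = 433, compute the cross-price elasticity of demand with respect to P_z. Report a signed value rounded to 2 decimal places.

At the given values, Q_d = 46320 − 118(339) + 0.192(77700) + 29.4(433) = 33966.6.
∂Q_d/∂P_z = 29.4.
E = (29.4) × (433/33966.6) = 0.3747…

0.37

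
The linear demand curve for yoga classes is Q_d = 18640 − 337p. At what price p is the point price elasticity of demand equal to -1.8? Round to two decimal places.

35.56

Ed = −337p/(18640 − 337p). Set this equal to -1.8:
337p = 1.8·(18640 − 337p) ⇒ 337p(1 + 1.8) = 1.8·18640
p = 1.8·18640 / (337·2.8) = 35.5574…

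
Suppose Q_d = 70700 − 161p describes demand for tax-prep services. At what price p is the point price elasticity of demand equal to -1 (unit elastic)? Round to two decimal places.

Ed = −161p/(70700 − 161p). Set this equal to -1:
161p = 1·(70700 − 161p) ⇒ 161p(1 + 1) = 1·70700
p = 1·70700 / (161·2) = 219.5652…

219.57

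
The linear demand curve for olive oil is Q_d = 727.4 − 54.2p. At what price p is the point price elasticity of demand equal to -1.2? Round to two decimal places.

7.32

Ed = −54.2p/(727.4 − 54.2p). Set this equal to -1.2:
54.2p = 1.2·(727.4 − 54.2p) ⇒ 54.2p(1 + 1.2) = 1.2·727.4
p = 1.2·727.4 / (54.2·2.2) = 7.3203…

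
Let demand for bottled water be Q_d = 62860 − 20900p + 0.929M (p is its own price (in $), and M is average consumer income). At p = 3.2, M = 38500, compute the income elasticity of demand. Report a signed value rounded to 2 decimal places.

1.13

At the given values, Q_d = 62860 − 20900(3.2) + 0.929(38500) = 31746.5.
∂Q_d/∂M = 0.929.
E = (0.929) × (38500/31746.5) = 1.1266…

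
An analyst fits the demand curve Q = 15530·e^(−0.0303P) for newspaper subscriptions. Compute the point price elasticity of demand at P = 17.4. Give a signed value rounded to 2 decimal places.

-0.53

dQ/dP = −0.0303·Q = -277.744. At P = 17.4, Q = 9166.48.
Ed = (dQ/dP)·(P/Q) = (-277.744) × (17.4/9166.48) = -0.5272…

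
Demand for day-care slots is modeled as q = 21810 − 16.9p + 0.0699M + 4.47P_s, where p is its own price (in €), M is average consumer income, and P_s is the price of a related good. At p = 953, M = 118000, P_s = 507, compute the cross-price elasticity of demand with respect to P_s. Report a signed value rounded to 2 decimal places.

At the given values, q = 21810 − 16.9(953) + 0.0699(118000) + 4.47(507) = 16218.79.
∂q/∂P_s = 4.47.
E = (4.47) × (507/16218.79) = 0.1397…

0.14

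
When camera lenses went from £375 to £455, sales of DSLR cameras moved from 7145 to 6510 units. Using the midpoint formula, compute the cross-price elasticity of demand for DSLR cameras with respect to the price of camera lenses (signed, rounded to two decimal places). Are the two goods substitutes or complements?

-0.48; complements

%ΔQ_{DSLR cameras} = (6510 − 7145)/avg = -635/6827.5 = -0.093006…
%ΔP_{camera lenses} = (455 − 375)/avg = 80/415 = 0.192771…
E_cross = (-635/6827.5) / (80/415) = -0.4824…
E_cross < 0 ⇒ the goods are complements.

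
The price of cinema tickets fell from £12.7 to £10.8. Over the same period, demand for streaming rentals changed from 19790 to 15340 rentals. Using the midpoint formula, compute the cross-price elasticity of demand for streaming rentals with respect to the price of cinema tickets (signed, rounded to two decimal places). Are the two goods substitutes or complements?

%ΔQ_{streaming rentals} = (15340 − 19790)/avg = -4450/17565 = -0.253344…
%ΔP_{cinema tickets} = (10.8 − 12.7)/avg = -1.9/11.75 = -0.161702…
E_cross = (-4450/17565) / (-1.9/11.75) = 1.5667…
E_cross > 0 ⇒ the goods are substitutes.

1.57; substitutes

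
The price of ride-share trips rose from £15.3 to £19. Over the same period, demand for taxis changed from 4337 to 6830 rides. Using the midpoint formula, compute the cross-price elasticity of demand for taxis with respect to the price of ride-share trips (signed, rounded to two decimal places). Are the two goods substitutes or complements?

2.07; substitutes

%ΔQ_{taxis} = (6830 − 4337)/avg = 2493/5583.5 = 0.446494…
%ΔP_{ride-share trips} = (19 − 15.3)/avg = 3.7/17.15 = 0.215743…
E_cross = (2493/5583.5) / (3.7/17.15) = 2.0695…
E_cross > 0 ⇒ the goods are substitutes.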